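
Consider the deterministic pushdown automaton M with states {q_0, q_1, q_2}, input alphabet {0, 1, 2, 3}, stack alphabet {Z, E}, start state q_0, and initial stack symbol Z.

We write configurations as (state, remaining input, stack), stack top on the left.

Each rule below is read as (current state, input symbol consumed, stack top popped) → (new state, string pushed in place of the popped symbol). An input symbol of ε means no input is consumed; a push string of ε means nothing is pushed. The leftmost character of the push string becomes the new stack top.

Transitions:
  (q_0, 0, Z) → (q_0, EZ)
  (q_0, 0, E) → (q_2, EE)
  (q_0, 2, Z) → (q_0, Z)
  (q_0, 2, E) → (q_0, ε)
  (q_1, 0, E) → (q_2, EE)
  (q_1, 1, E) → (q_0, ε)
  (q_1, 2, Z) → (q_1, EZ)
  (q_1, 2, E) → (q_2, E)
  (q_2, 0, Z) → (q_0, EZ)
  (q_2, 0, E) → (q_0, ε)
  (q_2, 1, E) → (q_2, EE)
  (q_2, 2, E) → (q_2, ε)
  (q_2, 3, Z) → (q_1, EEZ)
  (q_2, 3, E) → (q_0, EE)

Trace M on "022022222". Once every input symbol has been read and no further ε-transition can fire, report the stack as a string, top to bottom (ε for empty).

Z

(q_0, 022022222, Z)
  read 0, top Z: go to q_0, push EZ → (q_0, 22022222, EZ)
  read 2, top E: go to q_0, push ε → (q_0, 2022222, Z)
  read 2, top Z: go to q_0, push Z → (q_0, 022222, Z)
  read 0, top Z: go to q_0, push EZ → (q_0, 22222, EZ)
  read 2, top E: go to q_0, push ε → (q_0, 2222, Z)
  read 2, top Z: go to q_0, push Z → (q_0, 222, Z)
  read 2, top Z: go to q_0, push Z → (q_0, 22, Z)
  read 2, top Z: go to q_0, push Z → (q_0, 2, Z)
  read 2, top Z: go to q_0, push Z → (q_0, ε, Z)
All input consumed in state q_0 with stack Z.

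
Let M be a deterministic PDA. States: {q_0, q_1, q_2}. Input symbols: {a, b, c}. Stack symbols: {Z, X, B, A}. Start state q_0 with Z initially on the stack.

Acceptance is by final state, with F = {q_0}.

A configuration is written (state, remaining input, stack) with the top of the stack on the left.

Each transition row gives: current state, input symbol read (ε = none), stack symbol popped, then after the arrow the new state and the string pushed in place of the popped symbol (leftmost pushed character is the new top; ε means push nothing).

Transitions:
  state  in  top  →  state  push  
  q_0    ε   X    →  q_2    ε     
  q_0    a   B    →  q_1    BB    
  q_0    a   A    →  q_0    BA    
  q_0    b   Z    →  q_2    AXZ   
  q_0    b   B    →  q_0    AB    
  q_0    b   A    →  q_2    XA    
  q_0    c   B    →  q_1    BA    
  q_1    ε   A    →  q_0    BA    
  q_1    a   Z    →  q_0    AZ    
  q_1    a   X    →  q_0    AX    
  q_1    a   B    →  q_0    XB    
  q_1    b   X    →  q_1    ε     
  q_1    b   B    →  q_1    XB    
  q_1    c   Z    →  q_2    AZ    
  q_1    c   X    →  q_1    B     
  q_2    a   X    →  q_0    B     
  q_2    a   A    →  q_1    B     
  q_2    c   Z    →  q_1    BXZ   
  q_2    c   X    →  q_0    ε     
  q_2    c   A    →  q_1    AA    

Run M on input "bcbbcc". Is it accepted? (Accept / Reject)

Reject

(q_0, bcbbcc, Z) ⊢ (q_2, cbbcc, AXZ) ⊢ (q_1, bbcc, AAXZ) ⊢ (q_0, bbcc, BAAXZ) ⊢ (q_0, bcc, ABAAXZ) ⊢ (q_2, cc, XABAAXZ) ⊢ (q_0, c, ABAAXZ)
No transition applies at (q_0, c, ABAAXZ); input not fully consumed.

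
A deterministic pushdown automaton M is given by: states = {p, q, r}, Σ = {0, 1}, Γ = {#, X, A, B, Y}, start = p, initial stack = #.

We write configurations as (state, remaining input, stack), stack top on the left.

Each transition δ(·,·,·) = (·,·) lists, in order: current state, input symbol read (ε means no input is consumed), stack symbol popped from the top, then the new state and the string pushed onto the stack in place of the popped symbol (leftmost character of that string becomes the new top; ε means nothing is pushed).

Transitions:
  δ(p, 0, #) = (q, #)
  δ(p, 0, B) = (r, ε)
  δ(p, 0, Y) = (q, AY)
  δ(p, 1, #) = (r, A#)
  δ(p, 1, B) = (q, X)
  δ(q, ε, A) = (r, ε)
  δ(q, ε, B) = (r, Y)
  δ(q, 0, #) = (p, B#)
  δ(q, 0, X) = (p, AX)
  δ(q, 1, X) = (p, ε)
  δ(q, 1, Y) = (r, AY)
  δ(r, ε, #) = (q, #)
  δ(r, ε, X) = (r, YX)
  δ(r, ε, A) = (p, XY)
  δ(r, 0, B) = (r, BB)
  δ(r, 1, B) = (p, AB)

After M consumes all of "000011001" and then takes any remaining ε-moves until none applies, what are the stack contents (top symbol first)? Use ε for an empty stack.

(p, 000011001, #) ⊢ (q, 00011001, #) ⊢ (p, 0011001, B#) ⊢ (r, 011001, #) ⊢ (q, 011001, #) ⊢ (p, 11001, B#) ⊢ (q, 1001, X#) ⊢ (p, 001, #) ⊢ (q, 01, #) ⊢ (p, 1, B#) ⊢ (q, ε, X#)
All input consumed in state q with stack X#.

X#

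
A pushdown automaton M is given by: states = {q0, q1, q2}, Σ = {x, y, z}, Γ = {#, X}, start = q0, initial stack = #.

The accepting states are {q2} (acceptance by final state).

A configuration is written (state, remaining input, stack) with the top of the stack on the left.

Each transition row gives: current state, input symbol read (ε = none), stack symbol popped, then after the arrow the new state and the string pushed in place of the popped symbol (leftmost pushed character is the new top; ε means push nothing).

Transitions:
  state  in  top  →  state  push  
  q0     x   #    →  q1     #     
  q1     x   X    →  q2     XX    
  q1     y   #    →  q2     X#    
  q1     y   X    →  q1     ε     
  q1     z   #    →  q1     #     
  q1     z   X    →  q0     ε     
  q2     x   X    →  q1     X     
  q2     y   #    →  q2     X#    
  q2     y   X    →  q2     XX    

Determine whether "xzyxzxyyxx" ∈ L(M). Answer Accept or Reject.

Accept

One accepting computation: (q0, xzyxzxyyxx, #) ⊢ (q1, zyxzxyyxx, #) ⊢ (q1, yxzxyyxx, #) ⊢ (q2, xzxyyxx, X#) ⊢ (q1, zxyyxx, X#) ⊢ (q0, xyyxx, #) ⊢ (q1, yyxx, #) ⊢ (q2, yxx, X#) ⊢ (q2, xx, XX#) ⊢ (q1, x, XX#) ⊢ (q2, ε, XXX#)
All input consumed and state q2 ∈ F.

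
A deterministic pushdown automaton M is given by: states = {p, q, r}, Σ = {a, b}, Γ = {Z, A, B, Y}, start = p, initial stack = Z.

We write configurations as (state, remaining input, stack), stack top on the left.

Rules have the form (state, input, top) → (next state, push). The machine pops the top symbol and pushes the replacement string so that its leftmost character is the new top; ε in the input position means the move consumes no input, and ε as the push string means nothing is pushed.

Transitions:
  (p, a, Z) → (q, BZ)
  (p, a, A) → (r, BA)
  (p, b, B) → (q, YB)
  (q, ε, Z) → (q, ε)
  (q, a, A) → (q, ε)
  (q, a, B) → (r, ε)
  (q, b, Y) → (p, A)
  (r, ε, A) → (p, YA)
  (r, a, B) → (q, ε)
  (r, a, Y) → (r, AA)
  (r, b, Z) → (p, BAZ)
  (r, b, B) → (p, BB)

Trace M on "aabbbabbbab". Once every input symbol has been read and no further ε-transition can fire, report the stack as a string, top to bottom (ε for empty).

BBABBABAZ

(p, aabbbabbbab, Z)
  read a, top Z: go to q, push BZ → (q, abbbabbbab, BZ)
  read a, top B: go to r, push ε → (r, bbbabbbab, Z)
  read b, top Z: go to p, push BAZ → (p, bbabbbab, BAZ)
  read b, top B: go to q, push YB → (q, babbbab, YBAZ)
  read b, top Y: go to p, push A → (p, abbbab, ABAZ)
  read a, top A: go to r, push BA → (r, bbbab, BABAZ)
  read b, top B: go to p, push BB → (p, bbab, BBABAZ)
  read b, top B: go to q, push YB → (q, bab, YBBABAZ)
  read b, top Y: go to p, push A → (p, ab, ABBABAZ)
  read a, top A: go to r, push BA → (r, b, BABBABAZ)
  read b, top B: go to p, push BB → (p, ε, BBABBABAZ)
All input consumed in state p with stack BBABBABAZ.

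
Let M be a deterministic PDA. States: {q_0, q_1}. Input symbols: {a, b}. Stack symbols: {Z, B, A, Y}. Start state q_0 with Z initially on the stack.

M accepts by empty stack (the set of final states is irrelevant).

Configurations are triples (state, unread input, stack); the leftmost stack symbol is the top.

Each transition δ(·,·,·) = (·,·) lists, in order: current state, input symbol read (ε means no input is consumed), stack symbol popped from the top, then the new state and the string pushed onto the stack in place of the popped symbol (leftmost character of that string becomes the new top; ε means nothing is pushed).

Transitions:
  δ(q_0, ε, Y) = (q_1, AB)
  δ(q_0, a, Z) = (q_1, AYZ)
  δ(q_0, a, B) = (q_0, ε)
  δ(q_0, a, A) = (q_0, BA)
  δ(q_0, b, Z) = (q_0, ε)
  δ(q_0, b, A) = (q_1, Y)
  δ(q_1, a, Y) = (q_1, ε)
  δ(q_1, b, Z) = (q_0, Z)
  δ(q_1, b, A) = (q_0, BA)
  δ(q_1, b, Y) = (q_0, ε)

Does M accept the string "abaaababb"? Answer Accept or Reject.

Accept

(q_0, abaaababb, Z)
  read a, top Z: go to q_1, push AYZ → (q_1, baaababb, AYZ)
  read b, top A: go to q_0, push BA → (q_0, aaababb, BAYZ)
  read a, top B: go to q_0, push ε → (q_0, aababb, AYZ)
  read a, top A: go to q_0, push BA → (q_0, ababb, BAYZ)
  read a, top B: go to q_0, push ε → (q_0, babb, AYZ)
  read b, top A: go to q_1, push Y → (q_1, abb, YYZ)
  read a, top Y: go to q_1, push ε → (q_1, bb, YZ)
  read b, top Y: go to q_0, push ε → (q_0, b, Z)
  read b, top Z: go to q_0, push ε → (q_0, ε, ε)
All input consumed and the stack is empty.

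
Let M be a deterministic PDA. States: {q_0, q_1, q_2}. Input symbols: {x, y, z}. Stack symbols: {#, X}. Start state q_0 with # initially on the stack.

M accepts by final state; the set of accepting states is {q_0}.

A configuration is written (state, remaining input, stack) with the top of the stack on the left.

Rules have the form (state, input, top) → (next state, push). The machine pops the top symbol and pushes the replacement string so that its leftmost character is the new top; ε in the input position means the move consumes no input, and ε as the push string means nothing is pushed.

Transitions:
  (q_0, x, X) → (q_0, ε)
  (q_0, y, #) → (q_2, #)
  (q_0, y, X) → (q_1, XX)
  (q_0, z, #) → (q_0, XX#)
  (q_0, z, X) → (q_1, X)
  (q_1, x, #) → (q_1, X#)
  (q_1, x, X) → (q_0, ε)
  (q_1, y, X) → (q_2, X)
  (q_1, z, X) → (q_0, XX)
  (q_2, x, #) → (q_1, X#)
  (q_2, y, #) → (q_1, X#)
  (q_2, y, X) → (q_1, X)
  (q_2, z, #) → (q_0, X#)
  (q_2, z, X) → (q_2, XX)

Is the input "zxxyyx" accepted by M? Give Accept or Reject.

Accept

(q_0, zxxyyx, #)
  read z, top #: go to q_0, push XX# → (q_0, xxyyx, XX#)
  read x, top X: go to q_0, push ε → (q_0, xyyx, X#)
  read x, top X: go to q_0, push ε → (q_0, yyx, #)
  read y, top #: go to q_2, push # → (q_2, yx, #)
  read y, top #: go to q_1, push X# → (q_1, x, X#)
  read x, top X: go to q_0, push ε → (q_0, ε, #)
All input consumed; state q_0 ∈ F.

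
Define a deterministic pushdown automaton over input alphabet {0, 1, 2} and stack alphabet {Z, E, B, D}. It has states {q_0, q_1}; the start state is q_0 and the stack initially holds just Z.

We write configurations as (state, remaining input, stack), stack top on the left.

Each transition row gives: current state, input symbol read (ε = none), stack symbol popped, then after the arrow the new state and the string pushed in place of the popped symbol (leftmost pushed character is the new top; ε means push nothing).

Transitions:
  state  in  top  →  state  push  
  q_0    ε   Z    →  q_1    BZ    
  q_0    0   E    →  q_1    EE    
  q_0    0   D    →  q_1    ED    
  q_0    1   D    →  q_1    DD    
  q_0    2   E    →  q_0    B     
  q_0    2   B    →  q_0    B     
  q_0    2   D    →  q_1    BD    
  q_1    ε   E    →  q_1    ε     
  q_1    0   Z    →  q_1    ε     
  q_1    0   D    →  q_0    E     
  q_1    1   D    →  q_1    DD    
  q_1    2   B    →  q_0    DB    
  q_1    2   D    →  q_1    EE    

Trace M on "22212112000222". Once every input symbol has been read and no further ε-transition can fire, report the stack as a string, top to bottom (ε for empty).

BBDBZ

(q_0, 22212112000222, Z) ⊢ (q_1, 22212112000222, BZ) ⊢ (q_0, 2212112000222, DBZ) ⊢ (q_1, 212112000222, BDBZ) ⊢ (q_0, 12112000222, DBDBZ) ⊢ (q_1, 2112000222, DDBDBZ) ⊢ (q_1, 112000222, EEDBDBZ) ⊢ (q_1, 112000222, EDBDBZ) ⊢ (q_1, 112000222, DBDBZ) ⊢ (q_1, 12000222, DDBDBZ) ⊢ (q_1, 2000222, DDDBDBZ) ⊢ (q_1, 000222, EEDDBDBZ) ⊢ (q_1, 000222, EDDBDBZ) ⊢ (q_1, 000222, DDBDBZ) ⊢ (q_0, 00222, EDBDBZ) ⊢ (q_1, 0222, EEDBDBZ) ⊢ (q_1, 0222, EDBDBZ) ⊢ (q_1, 0222, DBDBZ) ⊢ (q_0, 222, EBDBZ) ⊢ (q_0, 22, BBDBZ) ⊢ (q_0, 2, BBDBZ) ⊢ (q_0, ε, BBDBZ)
All input consumed in state q_0 with stack BBDBZ.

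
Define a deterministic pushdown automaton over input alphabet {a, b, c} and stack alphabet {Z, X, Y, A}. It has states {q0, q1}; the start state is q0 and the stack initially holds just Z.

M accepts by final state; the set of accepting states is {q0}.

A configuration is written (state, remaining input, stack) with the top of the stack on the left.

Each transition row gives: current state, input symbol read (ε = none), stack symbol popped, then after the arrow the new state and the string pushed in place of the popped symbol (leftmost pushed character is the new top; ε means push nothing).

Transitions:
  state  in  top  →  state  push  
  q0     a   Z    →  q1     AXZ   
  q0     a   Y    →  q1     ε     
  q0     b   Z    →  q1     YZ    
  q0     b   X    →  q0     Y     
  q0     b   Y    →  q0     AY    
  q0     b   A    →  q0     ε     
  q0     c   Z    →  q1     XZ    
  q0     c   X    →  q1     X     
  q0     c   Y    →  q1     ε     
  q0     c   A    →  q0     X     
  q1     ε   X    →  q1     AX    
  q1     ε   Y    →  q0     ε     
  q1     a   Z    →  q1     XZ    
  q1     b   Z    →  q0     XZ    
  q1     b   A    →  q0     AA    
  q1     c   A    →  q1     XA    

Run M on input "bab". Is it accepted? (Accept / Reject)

(q0, bab, Z)
  read b, top Z: go to q1, push YZ → (q1, ab, YZ)
  ε-move, top Y: go to q0, push ε → (q0, ab, Z)
  read a, top Z: go to q1, push AXZ → (q1, b, AXZ)
  read b, top A: go to q0, push AA → (q0, ε, AAXZ)
All input consumed; state q0 ∈ F.

Accept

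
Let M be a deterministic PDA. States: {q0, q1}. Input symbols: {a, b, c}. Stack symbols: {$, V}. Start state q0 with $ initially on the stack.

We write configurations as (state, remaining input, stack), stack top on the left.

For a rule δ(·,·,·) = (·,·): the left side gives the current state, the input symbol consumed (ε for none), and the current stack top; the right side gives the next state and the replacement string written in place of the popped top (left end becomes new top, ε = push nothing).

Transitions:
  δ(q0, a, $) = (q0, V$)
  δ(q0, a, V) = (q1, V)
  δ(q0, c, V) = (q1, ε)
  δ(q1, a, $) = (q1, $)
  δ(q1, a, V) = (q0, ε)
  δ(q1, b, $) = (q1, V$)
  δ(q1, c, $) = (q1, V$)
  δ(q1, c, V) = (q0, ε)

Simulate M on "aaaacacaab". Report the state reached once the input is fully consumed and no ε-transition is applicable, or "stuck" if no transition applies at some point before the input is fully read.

stuck

(q0, aaaacacaab, $)
  read a, top $: go to q0, push V$ → (q0, aaacacaab, V$)
  read a, top V: go to q1, push V → (q1, aacacaab, V$)
  read a, top V: go to q0, push ε → (q0, acacaab, $)
  read a, top $: go to q0, push V$ → (q0, cacaab, V$)
  read c, top V: go to q1, push ε → (q1, acaab, $)
  read a, top $: go to q1, push $ → (q1, caab, $)
  read c, top $: go to q1, push V$ → (q1, aab, V$)
  read a, top V: go to q0, push ε → (q0, ab, $)
  read a, top $: go to q0, push V$ → (q0, b, V$)
No transition for (q0, b, top V); M blocks with input b remaining.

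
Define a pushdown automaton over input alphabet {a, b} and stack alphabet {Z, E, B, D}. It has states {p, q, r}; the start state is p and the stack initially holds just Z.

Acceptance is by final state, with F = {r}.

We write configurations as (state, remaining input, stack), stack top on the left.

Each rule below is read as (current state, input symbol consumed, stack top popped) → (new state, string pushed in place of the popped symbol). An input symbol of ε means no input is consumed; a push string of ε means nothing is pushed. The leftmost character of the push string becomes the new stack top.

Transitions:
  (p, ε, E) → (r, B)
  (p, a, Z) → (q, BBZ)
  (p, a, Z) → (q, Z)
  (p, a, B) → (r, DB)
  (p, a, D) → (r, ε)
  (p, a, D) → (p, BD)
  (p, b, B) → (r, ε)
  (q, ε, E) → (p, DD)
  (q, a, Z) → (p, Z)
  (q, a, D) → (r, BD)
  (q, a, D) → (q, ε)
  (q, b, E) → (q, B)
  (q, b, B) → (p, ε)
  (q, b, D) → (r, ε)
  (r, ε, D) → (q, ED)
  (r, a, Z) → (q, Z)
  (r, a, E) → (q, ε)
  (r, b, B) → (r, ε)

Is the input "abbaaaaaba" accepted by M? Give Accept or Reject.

Accept

One accepting computation: (p, abbaaaaaba, Z) ⊢ (q, bbaaaaaba, BBZ) ⊢ (p, baaaaaba, BZ) ⊢ (r, aaaaaba, Z) ⊢ (q, aaaaba, Z) ⊢ (p, aaaba, Z) ⊢ (q, aaba, Z) ⊢ (p, aba, Z) ⊢ (q, ba, BBZ) ⊢ (p, a, BZ) ⊢ (r, ε, DBZ)
All input consumed and state r ∈ F.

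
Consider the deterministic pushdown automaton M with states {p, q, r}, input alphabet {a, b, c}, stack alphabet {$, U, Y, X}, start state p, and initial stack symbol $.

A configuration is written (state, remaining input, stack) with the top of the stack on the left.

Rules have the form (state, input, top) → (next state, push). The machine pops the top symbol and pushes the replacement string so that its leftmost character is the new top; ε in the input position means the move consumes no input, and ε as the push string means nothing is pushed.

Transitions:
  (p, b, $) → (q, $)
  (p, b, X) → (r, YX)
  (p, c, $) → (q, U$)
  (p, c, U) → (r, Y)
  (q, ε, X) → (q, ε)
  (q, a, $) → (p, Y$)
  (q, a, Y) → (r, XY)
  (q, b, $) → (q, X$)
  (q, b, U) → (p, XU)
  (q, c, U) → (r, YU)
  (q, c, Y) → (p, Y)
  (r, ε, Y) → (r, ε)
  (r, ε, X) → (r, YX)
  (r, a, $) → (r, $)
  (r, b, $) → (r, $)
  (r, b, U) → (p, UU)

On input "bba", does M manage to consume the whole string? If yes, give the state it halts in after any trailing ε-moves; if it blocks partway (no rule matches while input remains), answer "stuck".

p

(p, bba, $) ⊢ (q, ba, $) ⊢ (q, a, X$) ⊢ (q, a, $) ⊢ (p, ε, Y$)
All input consumed; M is in state p.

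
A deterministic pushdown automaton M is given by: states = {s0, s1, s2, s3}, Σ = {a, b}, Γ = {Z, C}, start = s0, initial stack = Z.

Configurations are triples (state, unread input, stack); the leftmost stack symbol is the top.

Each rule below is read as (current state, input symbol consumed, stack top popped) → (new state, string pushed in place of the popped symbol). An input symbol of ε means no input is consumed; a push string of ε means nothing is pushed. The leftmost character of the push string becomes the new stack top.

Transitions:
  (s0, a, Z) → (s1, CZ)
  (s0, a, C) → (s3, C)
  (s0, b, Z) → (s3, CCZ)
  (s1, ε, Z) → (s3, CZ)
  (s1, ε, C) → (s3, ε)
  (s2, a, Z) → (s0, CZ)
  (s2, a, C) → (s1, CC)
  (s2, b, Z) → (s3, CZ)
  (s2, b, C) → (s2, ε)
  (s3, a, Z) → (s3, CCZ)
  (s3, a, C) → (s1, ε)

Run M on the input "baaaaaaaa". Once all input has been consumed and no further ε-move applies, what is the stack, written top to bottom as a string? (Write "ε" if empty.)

(s0, baaaaaaaa, Z) ⊢ (s3, aaaaaaaa, CCZ) ⊢ (s1, aaaaaaa, CZ) ⊢ (s3, aaaaaaa, Z) ⊢ (s3, aaaaaa, CCZ) ⊢ (s1, aaaaa, CZ) ⊢ (s3, aaaaa, Z) ⊢ (s3, aaaa, CCZ) ⊢ (s1, aaa, CZ) ⊢ (s3, aaa, Z) ⊢ (s3, aa, CCZ) ⊢ (s1, a, CZ) ⊢ (s3, a, Z) ⊢ (s3, ε, CCZ)
All input consumed in state s3 with stack CCZ.

CCZ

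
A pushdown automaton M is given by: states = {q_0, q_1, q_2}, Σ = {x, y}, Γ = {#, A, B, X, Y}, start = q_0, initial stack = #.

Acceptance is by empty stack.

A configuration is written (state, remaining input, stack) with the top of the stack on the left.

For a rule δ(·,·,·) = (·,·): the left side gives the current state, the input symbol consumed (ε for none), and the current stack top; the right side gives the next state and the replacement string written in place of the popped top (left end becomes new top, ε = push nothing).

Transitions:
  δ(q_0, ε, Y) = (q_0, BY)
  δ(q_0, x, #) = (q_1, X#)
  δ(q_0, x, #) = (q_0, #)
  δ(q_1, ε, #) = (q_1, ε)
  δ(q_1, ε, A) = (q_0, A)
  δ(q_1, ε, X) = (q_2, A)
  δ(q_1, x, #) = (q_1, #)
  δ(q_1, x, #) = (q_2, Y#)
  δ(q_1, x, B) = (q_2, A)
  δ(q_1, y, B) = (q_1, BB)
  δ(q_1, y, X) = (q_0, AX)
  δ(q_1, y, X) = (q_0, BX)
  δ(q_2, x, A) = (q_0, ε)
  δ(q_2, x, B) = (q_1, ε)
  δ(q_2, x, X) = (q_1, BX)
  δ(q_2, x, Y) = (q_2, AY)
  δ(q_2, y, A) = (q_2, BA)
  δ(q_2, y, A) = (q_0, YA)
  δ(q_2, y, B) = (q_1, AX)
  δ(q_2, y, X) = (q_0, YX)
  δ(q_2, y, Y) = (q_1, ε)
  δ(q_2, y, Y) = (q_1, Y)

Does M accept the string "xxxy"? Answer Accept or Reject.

No computation consumes all input and empties the stack.

Reject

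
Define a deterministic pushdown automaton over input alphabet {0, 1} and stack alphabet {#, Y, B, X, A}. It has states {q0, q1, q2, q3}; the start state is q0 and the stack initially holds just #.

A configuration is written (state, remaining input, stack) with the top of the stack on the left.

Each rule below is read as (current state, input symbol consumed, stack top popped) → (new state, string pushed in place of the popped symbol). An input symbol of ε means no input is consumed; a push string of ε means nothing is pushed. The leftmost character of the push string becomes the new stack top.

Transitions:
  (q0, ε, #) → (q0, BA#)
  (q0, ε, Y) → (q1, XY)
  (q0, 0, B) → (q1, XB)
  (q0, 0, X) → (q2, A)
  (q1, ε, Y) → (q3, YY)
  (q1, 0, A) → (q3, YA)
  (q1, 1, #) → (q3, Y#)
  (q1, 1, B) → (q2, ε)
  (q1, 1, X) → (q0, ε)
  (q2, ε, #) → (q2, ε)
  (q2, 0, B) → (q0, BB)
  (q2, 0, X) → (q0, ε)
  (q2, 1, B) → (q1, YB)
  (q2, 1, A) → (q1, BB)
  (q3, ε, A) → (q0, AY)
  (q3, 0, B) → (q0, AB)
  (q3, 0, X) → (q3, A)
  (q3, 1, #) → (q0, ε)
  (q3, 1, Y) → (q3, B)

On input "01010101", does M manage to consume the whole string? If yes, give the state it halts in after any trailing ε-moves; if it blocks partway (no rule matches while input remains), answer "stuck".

q0

(q0, 01010101, #)
  ε-move, top #: go to q0, push BA# → (q0, 01010101, BA#)
  read 0, top B: go to q1, push XB → (q1, 1010101, XBA#)
  read 1, top X: go to q0, push ε → (q0, 010101, BA#)
  read 0, top B: go to q1, push XB → (q1, 10101, XBA#)
  read 1, top X: go to q0, push ε → (q0, 0101, BA#)
  read 0, top B: go to q1, push XB → (q1, 101, XBA#)
  read 1, top X: go to q0, push ε → (q0, 01, BA#)
  read 0, top B: go to q1, push XB → (q1, 1, XBA#)
  read 1, top X: go to q0, push ε → (q0, ε, BA#)
All input consumed; M is in state q0.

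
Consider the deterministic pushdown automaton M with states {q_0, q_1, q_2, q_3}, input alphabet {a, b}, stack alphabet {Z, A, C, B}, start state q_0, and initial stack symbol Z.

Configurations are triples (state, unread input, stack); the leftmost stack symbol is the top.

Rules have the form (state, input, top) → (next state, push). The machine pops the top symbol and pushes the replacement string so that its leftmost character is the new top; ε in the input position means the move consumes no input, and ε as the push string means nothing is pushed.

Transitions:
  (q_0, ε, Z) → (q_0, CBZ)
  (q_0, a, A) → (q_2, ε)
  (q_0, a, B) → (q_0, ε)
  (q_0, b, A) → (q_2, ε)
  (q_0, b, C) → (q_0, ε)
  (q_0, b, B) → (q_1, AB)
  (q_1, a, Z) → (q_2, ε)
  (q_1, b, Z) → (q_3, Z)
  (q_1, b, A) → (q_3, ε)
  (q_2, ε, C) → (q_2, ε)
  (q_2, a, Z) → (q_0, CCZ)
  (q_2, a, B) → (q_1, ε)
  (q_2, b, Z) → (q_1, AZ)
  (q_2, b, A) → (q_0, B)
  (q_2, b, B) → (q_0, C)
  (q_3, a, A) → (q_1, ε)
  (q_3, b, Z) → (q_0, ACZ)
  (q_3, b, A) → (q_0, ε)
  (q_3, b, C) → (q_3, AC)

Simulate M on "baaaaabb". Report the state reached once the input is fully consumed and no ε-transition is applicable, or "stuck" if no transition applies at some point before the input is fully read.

(q_0, baaaaabb, Z) ⊢ (q_0, baaaaabb, CBZ) ⊢ (q_0, aaaaabb, BZ) ⊢ (q_0, aaaabb, Z) ⊢ (q_0, aaaabb, CBZ)
No transition for (q_0, a, top C); M blocks with input aaaabb remaining.

stuck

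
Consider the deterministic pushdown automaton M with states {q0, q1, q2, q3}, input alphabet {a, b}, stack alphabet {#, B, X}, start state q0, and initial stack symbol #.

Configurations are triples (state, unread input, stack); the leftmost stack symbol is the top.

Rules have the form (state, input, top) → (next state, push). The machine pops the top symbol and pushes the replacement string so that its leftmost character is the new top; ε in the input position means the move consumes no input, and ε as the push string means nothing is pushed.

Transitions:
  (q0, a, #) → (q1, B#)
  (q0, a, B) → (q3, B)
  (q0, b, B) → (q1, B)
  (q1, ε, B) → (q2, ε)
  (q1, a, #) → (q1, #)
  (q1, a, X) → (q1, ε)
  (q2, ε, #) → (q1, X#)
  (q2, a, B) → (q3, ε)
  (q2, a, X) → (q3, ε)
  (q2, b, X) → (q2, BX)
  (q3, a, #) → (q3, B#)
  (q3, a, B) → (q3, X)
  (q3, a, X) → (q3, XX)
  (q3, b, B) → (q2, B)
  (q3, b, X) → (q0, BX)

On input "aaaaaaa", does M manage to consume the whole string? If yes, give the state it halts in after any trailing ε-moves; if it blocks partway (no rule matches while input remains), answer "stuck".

q1

(q0, aaaaaaa, #)
  read a, top #: go to q1, push B# → (q1, aaaaaa, B#)
  ε-move, top B: go to q2, push ε → (q2, aaaaaa, #)
  ε-move, top #: go to q1, push X# → (q1, aaaaaa, X#)
  read a, top X: go to q1, push ε → (q1, aaaaa, #)
  read a, top #: go to q1, push # → (q1, aaaa, #)
  read a, top #: go to q1, push # → (q1, aaa, #)
  read a, top #: go to q1, push # → (q1, aa, #)
  read a, top #: go to q1, push # → (q1, a, #)
  read a, top #: go to q1, push # → (q1, ε, #)
All input consumed; M is in state q1.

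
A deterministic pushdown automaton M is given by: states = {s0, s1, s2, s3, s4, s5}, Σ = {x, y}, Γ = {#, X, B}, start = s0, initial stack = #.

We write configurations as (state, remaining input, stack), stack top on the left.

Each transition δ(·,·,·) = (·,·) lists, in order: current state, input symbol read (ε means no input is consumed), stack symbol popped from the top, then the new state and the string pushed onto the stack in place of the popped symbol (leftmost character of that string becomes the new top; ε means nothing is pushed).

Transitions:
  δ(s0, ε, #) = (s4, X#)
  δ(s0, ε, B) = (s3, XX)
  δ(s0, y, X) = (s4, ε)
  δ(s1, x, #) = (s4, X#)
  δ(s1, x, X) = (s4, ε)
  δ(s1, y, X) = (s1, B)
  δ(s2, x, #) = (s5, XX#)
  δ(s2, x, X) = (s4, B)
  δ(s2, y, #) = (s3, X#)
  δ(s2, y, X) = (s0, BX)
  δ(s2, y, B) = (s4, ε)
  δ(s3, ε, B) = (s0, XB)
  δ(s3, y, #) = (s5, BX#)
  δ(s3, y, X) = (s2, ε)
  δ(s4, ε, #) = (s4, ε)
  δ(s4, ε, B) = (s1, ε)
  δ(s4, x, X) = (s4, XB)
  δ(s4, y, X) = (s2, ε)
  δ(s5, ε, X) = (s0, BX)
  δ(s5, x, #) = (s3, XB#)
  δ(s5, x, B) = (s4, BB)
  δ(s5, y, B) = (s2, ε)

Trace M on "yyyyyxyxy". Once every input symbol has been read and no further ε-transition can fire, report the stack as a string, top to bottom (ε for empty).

(s0, yyyyyxyxy, #)
  ε-move, top #: go to s4, push X# → (s4, yyyyyxyxy, X#)
  read y, top X: go to s2, push ε → (s2, yyyyxyxy, #)
  read y, top #: go to s3, push X# → (s3, yyyxyxy, X#)
  read y, top X: go to s2, push ε → (s2, yyxyxy, #)
  read y, top #: go to s3, push X# → (s3, yxyxy, X#)
  read y, top X: go to s2, push ε → (s2, xyxy, #)
  read x, top #: go to s5, push XX# → (s5, yxy, XX#)
  ε-move, top X: go to s0, push BX → (s0, yxy, BXX#)
  ε-move, top B: go to s3, push XX → (s3, yxy, XXXX#)
  read y, top X: go to s2, push ε → (s2, xy, XXX#)
  read x, top X: go to s4, push B → (s4, y, BXX#)
  ε-move, top B: go to s1, push ε → (s1, y, XX#)
  read y, top X: go to s1, push B → (s1, ε, BX#)
All input consumed in state s1 with stack BX#.

BX#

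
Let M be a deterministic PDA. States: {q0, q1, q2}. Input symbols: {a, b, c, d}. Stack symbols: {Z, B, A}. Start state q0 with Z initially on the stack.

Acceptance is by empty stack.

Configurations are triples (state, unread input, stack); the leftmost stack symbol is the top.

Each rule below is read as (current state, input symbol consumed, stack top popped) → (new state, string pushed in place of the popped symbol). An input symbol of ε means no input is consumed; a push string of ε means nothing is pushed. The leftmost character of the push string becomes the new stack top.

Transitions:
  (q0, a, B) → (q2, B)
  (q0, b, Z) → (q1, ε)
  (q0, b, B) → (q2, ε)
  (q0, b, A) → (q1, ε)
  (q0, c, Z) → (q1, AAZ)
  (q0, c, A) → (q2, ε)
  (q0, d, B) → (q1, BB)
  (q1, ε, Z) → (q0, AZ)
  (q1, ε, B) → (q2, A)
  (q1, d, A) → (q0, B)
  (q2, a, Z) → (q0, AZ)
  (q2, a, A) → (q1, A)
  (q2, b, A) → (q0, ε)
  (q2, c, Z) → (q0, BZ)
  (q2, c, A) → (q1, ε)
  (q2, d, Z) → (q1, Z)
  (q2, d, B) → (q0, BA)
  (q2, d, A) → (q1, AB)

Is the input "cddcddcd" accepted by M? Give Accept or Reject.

Reject

(q0, cddcddcd, Z)
  read c, top Z: go to q1, push AAZ → (q1, ddcddcd, AAZ)
  read d, top A: go to q0, push B → (q0, dcddcd, BAZ)
  read d, top B: go to q1, push BB → (q1, cddcd, BBAZ)
  ε-move, top B: go to q2, push A → (q2, cddcd, ABAZ)
  read c, top A: go to q1, push ε → (q1, ddcd, BAZ)
  ε-move, top B: go to q2, push A → (q2, ddcd, AAZ)
  read d, top A: go to q1, push AB → (q1, dcd, ABAZ)
  read d, top A: go to q0, push B → (q0, cd, BBAZ)
No transition applies at (q0, cd, BBAZ); input not fully consumed.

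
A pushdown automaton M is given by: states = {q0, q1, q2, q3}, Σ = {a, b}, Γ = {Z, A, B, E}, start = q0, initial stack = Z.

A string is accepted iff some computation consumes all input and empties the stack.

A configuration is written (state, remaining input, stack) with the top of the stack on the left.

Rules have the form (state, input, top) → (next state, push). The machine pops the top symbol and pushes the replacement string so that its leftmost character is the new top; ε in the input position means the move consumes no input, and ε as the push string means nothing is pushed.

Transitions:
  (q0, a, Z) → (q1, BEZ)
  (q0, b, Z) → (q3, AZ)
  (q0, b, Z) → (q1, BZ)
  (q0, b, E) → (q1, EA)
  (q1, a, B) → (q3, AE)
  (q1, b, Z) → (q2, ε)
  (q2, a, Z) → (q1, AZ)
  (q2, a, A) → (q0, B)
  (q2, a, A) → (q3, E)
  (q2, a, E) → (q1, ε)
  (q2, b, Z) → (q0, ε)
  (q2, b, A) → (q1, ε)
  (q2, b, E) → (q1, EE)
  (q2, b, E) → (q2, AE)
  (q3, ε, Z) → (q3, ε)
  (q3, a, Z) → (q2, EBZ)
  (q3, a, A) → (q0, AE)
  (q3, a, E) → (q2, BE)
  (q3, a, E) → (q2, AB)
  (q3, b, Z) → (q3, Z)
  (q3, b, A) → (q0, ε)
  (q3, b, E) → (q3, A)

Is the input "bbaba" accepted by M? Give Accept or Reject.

Reject

No computation consumes all input and empties the stack.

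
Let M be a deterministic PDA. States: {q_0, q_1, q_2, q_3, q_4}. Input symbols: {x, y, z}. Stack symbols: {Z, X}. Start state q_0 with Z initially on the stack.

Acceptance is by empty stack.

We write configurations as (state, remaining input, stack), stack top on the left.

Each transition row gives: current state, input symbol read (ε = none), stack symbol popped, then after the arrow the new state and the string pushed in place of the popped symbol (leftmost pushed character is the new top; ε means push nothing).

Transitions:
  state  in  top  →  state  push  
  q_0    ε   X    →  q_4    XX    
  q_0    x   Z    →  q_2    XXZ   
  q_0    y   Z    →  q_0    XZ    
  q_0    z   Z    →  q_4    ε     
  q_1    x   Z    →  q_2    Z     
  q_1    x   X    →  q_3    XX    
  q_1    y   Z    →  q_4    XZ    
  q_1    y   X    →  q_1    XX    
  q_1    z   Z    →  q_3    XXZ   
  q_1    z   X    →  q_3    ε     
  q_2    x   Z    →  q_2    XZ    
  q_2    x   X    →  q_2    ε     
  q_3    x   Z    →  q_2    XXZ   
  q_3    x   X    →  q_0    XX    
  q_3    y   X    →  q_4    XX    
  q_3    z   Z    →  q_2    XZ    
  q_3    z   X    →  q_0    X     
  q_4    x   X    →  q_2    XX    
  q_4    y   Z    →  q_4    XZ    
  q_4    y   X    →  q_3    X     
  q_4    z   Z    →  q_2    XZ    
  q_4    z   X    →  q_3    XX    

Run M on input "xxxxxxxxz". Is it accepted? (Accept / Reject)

Reject

(q_0, xxxxxxxxz, Z)
  read x, top Z: go to q_2, push XXZ → (q_2, xxxxxxxz, XXZ)
  read x, top X: go to q_2, push ε → (q_2, xxxxxxz, XZ)
  read x, top X: go to q_2, push ε → (q_2, xxxxxz, Z)
  read x, top Z: go to q_2, push XZ → (q_2, xxxxz, XZ)
  read x, top X: go to q_2, push ε → (q_2, xxxz, Z)
  read x, top Z: go to q_2, push XZ → (q_2, xxz, XZ)
  read x, top X: go to q_2, push ε → (q_2, xz, Z)
  read x, top Z: go to q_2, push XZ → (q_2, z, XZ)
No transition applies at (q_2, z, XZ); input not fully consumed.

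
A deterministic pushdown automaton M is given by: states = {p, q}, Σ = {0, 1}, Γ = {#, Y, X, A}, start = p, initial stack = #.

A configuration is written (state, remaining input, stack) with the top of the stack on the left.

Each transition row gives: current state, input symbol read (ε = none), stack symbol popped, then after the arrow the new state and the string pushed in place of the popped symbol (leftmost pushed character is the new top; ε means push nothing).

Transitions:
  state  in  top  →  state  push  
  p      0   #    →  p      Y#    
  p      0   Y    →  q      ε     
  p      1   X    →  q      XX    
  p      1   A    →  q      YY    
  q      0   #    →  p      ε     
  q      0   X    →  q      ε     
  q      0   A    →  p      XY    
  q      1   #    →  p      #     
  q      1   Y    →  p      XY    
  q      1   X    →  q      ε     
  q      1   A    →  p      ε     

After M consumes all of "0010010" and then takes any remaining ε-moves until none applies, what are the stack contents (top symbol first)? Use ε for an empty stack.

(p, 0010010, #) ⊢ (p, 010010, Y#) ⊢ (q, 10010, #) ⊢ (p, 0010, #) ⊢ (p, 010, Y#) ⊢ (q, 10, #) ⊢ (p, 0, #) ⊢ (p, ε, Y#)
All input consumed in state p with stack Y#.

Y#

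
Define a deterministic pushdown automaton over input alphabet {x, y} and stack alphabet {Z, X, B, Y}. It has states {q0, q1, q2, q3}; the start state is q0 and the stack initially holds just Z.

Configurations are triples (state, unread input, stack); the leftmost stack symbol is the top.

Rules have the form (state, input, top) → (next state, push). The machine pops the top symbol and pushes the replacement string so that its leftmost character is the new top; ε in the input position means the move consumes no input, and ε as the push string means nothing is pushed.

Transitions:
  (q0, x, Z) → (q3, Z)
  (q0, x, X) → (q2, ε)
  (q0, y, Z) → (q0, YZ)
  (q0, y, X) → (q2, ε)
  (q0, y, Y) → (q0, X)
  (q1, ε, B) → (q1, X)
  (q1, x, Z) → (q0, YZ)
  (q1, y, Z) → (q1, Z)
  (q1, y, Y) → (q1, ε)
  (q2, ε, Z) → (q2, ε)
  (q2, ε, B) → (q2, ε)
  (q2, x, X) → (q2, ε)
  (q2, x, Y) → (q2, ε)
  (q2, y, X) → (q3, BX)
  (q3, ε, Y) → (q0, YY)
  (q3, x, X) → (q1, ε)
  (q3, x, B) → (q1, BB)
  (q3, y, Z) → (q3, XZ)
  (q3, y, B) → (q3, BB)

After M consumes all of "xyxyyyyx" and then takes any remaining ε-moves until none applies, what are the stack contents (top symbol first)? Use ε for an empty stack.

YZ

(q0, xyxyyyyx, Z) ⊢ (q3, yxyyyyx, Z) ⊢ (q3, xyyyyx, XZ) ⊢ (q1, yyyyx, Z) ⊢ (q1, yyyx, Z) ⊢ (q1, yyx, Z) ⊢ (q1, yx, Z) ⊢ (q1, x, Z) ⊢ (q0, ε, YZ)
All input consumed in state q0 with stack YZ.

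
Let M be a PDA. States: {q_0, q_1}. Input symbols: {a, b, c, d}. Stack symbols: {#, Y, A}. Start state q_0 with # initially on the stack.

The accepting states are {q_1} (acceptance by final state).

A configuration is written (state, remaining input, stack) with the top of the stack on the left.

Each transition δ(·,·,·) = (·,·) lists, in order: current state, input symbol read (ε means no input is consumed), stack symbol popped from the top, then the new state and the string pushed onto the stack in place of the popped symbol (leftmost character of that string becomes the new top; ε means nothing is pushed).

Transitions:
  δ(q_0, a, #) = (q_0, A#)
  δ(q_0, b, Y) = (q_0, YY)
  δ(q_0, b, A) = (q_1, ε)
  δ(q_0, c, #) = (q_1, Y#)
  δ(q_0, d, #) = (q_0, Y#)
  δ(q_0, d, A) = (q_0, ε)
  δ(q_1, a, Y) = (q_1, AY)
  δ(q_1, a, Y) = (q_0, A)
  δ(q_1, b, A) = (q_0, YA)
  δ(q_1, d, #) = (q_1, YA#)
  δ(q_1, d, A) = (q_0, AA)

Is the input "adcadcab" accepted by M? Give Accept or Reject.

One accepting computation: (q_0, adcadcab, #) ⊢ (q_0, dcadcab, A#) ⊢ (q_0, cadcab, #) ⊢ (q_1, adcab, Y#) ⊢ (q_0, dcab, A#) ⊢ (q_0, cab, #) ⊢ (q_1, ab, Y#) ⊢ (q_0, b, A#) ⊢ (q_1, ε, #)
All input consumed and state q_1 ∈ F.

Accept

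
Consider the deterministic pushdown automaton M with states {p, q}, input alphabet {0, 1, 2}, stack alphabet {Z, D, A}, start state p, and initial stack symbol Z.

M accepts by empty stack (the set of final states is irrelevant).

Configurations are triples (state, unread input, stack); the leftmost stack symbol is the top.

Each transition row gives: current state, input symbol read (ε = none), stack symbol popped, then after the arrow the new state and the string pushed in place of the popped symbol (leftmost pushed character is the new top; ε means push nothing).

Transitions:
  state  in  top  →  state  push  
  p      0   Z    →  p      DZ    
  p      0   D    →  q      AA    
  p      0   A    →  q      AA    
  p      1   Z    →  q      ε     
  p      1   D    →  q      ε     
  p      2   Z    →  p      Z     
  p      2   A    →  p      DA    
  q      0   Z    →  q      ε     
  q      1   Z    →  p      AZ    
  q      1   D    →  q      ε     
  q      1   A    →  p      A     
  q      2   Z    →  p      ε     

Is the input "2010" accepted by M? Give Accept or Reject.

(p, 2010, Z) ⊢ (p, 010, Z) ⊢ (p, 10, DZ) ⊢ (q, 0, Z) ⊢ (q, ε, ε)
All input consumed and the stack is empty.

Accept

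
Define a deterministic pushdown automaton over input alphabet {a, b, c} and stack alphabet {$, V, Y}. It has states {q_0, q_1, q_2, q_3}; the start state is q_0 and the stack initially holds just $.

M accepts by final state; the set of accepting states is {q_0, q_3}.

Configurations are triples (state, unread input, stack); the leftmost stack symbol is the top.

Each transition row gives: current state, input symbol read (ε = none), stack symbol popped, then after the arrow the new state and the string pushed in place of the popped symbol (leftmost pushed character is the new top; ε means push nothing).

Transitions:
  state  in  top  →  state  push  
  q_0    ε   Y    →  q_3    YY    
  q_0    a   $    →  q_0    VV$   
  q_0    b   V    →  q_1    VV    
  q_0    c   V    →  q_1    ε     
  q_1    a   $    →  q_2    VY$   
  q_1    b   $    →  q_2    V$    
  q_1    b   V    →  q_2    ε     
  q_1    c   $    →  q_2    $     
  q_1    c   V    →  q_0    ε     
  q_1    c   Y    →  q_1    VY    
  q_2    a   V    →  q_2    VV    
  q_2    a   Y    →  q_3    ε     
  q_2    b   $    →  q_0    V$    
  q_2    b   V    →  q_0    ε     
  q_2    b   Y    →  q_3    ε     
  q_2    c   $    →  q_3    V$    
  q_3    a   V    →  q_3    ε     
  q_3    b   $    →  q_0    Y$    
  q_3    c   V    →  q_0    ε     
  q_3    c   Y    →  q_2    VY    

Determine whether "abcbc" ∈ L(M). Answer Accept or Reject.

(q_0, abcbc, $)
  read a, top $: go to q_0, push VV$ → (q_0, bcbc, VV$)
  read b, top V: go to q_1, push VV → (q_1, cbc, VVV$)
  read c, top V: go to q_0, push ε → (q_0, bc, VV$)
  read b, top V: go to q_1, push VV → (q_1, c, VVV$)
  read c, top V: go to q_0, push ε → (q_0, ε, VV$)
All input consumed; state q_0 ∈ F.

Accept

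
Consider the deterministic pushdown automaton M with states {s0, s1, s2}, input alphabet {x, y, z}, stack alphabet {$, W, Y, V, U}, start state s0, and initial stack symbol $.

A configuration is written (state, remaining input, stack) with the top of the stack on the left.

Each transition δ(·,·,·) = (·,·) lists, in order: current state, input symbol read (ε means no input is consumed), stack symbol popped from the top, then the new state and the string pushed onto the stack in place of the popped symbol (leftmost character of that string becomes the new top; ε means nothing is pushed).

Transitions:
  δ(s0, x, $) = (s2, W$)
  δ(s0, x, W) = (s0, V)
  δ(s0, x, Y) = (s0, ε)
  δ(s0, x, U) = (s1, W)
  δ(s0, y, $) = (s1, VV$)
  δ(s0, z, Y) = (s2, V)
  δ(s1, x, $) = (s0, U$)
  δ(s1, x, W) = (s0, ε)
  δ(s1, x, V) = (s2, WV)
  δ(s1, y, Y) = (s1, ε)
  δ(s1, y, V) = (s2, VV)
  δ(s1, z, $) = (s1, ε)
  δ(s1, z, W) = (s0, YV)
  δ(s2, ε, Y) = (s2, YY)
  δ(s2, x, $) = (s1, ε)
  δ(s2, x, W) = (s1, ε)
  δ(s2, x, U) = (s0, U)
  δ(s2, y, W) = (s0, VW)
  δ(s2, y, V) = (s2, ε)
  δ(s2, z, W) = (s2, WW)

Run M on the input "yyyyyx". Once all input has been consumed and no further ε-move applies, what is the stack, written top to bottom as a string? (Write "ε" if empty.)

ε

(s0, yyyyyx, $)
  read y, top $: go to s1, push VV$ → (s1, yyyyx, VV$)
  read y, top V: go to s2, push VV → (s2, yyyx, VVV$)
  read y, top V: go to s2, push ε → (s2, yyx, VV$)
  read y, top V: go to s2, push ε → (s2, yx, V$)
  read y, top V: go to s2, push ε → (s2, x, $)
  read x, top $: go to s1, push ε → (s1, ε, ε)
All input consumed in state s1 with stack ε.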